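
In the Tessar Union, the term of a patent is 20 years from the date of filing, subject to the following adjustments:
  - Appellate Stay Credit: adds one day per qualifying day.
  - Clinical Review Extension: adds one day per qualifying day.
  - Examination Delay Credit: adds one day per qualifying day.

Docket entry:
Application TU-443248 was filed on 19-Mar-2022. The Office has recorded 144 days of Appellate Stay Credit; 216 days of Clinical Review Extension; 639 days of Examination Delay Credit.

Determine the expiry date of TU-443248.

Base term: filing date + 20 years → 19 March 2042.
Appellate Stay Credit: +144 days → 10 August 2042.
Clinical Review Extension: +216 days → 14 March 2043.
Examination Delay Credit: +639 days → 12 December 2044.

December 12, 2044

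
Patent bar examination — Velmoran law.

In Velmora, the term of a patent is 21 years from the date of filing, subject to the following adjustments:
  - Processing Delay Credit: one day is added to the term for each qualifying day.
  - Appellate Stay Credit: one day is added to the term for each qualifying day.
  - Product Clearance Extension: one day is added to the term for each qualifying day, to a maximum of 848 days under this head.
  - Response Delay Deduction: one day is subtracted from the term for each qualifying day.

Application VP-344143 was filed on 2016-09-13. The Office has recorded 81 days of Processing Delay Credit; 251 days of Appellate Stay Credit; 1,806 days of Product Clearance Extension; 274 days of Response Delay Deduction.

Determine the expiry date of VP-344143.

Base term: filing date + 21 years → 13 September 2037.
Processing Delay Credit: +81 days → 3 December 2037.
Appellate Stay Credit: +251 days → 11 August 2038.
Product Clearance Extension: 1806 days claimed exceeds the 848-day cap, so +848 days → 6 December 2040.
Response Delay Deduction: −274 days → 7 March 2040.

March 7, 2040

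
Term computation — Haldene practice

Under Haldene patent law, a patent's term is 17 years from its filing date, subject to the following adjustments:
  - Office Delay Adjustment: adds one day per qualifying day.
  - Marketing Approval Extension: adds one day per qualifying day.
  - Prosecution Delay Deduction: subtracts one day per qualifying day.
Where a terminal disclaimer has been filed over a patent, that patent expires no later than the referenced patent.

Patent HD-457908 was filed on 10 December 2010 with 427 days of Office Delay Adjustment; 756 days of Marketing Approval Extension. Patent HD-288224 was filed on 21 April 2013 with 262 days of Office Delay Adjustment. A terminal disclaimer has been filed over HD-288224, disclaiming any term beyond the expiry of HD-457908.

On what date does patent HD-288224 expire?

2031-01-08

Natural term of HD-288224:
  Base: filing + 17 years → 21 April 2030.
  Office Delay Adjustment: +262 days → 8 January 2031.
Expiry of referenced patent HD-457908:
  Base: filing + 17 years → 10 December 2027.
  Office Delay Adjustment: +427 days → 9 February 2029.
  Marketing Approval Extension: +756 days → 7 March 2031.
Terminal disclaimer: HD-288224 expires on the earlier of 8 January 2031 and 7 March 2031.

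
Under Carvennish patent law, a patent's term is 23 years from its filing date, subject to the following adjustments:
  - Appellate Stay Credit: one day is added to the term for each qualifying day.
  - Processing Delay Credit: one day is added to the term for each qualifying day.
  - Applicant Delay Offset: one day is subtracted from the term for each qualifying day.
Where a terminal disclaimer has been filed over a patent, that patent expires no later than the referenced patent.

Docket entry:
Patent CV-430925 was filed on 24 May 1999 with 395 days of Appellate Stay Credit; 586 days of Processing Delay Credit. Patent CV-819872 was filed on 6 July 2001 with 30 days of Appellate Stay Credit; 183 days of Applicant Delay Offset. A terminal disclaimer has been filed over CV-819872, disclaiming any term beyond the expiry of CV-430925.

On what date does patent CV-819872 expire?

Natural term of CV-819872:
  Base: filing + 23 years → 6 July 2024.
  Appellate Stay Credit: +30 days → 5 August 2024.
  Applicant Delay Offset: −183 days → 4 February 2024.
Expiry of referenced patent CV-430925:
  Base: filing + 23 years → 24 May 2022.
  Appellate Stay Credit: +395 days → 23 June 2023.
  Processing Delay Credit: +586 days → 29 January 2025.
Terminal disclaimer: CV-819872 expires on the earlier of 4 February 2024 and 29 January 2025.

February 4, 2024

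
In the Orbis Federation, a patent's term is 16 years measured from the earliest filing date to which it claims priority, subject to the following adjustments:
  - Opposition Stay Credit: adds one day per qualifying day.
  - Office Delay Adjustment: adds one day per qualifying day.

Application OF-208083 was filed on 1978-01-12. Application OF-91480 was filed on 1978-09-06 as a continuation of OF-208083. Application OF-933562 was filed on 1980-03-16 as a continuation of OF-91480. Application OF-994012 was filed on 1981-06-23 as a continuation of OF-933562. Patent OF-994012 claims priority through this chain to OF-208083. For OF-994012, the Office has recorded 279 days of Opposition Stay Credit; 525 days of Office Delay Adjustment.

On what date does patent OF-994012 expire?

March 26, 1996

Earliest priority filing: 12 January 1978.
Base term: 12 January 1978 + 16 years → 12 January 1994.
Opposition Stay Credit: +279 days → 18 October 1994.
Office Delay Adjustment: +525 days → 26 March 1996.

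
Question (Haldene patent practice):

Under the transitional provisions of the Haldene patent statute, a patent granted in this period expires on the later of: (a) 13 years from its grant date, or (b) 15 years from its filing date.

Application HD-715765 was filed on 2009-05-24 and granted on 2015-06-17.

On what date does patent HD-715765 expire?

(a) grant + 13 years → 17 June 2028.
(b) filing + 15 years → 24 May 2024.
Later of the two: 17 June 2028.

2028-06-17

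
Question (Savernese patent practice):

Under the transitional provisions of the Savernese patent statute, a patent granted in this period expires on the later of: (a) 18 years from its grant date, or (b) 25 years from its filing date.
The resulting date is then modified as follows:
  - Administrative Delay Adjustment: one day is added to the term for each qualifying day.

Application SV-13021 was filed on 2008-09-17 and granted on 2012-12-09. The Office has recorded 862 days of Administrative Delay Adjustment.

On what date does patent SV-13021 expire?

January 27, 2036

(a) grant + 18 years → 9 December 2030.
(b) filing + 25 years → 17 September 2033.
Later of the two: 17 September 2033.
Administrative Delay Adjustment: +862 days → 27 January 2036.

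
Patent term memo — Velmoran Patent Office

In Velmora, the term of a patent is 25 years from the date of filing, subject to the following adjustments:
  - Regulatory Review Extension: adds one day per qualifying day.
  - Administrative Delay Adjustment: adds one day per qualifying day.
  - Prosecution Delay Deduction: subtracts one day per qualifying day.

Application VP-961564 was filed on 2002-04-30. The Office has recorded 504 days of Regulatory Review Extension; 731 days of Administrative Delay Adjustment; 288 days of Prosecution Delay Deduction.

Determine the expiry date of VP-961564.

2029-12-02

Base term: filing date + 25 years → 30 April 2027.
Regulatory Review Extension: +504 days → 15 September 2028.
Administrative Delay Adjustment: +731 days → 16 September 2030.
Prosecution Delay Deduction: −288 days → 2 December 2029.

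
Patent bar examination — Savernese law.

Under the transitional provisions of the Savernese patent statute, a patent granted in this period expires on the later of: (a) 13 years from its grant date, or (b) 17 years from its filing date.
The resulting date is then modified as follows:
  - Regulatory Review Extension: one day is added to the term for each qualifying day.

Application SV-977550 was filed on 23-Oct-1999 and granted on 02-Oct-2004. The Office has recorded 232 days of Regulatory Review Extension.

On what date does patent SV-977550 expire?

May 22, 2018

(a) grant + 13 years → 2 October 2017.
(b) filing + 17 years → 23 October 2016.
Later of the two: 2 October 2017.
Regulatory Review Extension: +232 days → 22 May 2018.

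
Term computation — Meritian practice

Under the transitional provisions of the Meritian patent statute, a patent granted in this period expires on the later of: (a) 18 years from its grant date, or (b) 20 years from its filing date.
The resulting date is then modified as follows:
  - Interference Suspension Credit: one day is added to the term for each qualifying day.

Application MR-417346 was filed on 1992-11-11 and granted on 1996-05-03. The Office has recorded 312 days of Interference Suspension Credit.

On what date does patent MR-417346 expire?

2015-03-11

(a) grant + 18 years → 3 May 2014.
(b) filing + 20 years → 11 November 2012.
Later of the two: 3 May 2014.
Interference Suspension Credit: +312 days → 11 March 2015.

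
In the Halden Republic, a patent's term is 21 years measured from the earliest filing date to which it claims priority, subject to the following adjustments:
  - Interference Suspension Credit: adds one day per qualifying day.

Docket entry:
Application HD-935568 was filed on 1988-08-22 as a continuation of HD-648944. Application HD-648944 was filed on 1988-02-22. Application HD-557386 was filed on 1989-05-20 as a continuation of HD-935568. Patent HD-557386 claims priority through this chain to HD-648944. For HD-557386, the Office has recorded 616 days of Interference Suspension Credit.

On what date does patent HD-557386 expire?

October 31, 2010

Earliest priority filing: 22 February 1988.
Base term: 22 February 1988 + 21 years → 22 February 2009.
Interference Suspension Credit: +616 days → 31 October 2010.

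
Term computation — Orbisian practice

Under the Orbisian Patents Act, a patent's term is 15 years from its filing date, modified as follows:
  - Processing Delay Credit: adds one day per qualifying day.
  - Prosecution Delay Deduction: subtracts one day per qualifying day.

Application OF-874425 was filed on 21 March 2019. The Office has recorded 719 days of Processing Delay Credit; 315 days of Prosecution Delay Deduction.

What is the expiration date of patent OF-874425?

2035-04-29

Base term: filing date + 15 years → 21 March 2034.
Processing Delay Credit: +719 days → 9 March 2036.
Prosecution Delay Deduction: −315 days → 29 April 2035.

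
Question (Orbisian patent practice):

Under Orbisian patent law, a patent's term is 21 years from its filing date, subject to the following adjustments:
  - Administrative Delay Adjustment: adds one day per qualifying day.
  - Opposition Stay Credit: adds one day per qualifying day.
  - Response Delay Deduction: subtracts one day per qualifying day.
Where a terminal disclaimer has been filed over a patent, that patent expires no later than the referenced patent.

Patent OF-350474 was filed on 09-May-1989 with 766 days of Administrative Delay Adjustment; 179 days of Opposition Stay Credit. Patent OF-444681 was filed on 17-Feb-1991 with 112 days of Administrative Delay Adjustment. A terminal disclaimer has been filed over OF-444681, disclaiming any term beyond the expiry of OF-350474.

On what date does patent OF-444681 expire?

June 8, 2012

Natural term of OF-444681:
  Base: filing + 21 years → 17 February 2012.
  Administrative Delay Adjustment: +112 days → 8 June 2012.
Expiry of referenced patent OF-350474:
  Base: filing + 21 years → 9 May 2010.
  Administrative Delay Adjustment: +766 days → 13 June 2012.
  Opposition Stay Credit: +179 days → 9 December 2012.
Terminal disclaimer: OF-444681 expires on the earlier of 8 June 2012 and 9 December 2012.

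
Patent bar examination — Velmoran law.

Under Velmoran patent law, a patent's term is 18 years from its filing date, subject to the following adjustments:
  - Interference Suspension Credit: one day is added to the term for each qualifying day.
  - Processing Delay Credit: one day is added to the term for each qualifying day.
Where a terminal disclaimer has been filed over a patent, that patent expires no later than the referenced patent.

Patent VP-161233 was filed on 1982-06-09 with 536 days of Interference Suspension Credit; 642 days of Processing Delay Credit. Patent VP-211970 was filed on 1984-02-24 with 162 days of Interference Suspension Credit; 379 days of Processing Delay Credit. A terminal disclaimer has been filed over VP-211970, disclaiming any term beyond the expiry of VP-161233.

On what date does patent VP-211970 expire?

Natural term of VP-211970:
  Base: filing + 18 years → 24 February 2002.
  Interference Suspension Credit: +162 days → 5 August 2002.
  Processing Delay Credit: +379 days → 19 August 2003.
Expiry of referenced patent VP-161233:
  Base: filing + 18 years → 9 June 2000.
  Interference Suspension Credit: +536 days → 27 November 2001.
  Processing Delay Credit: +642 days → 31 August 2003.
Terminal disclaimer: VP-211970 expires on the earlier of 19 August 2003 and 31 August 2003.

2003-08-19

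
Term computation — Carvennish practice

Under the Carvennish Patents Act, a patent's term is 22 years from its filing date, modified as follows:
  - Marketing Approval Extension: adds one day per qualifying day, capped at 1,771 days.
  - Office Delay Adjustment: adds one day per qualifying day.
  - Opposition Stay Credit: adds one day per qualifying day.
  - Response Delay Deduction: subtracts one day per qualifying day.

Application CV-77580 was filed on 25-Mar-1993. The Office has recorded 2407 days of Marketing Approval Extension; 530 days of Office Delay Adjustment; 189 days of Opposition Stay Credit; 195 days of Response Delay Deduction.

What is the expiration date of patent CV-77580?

2021-07-06

Base term: filing date + 22 years → 25 March 2015.
Marketing Approval Extension: 2407 days claimed exceeds the 1771-day cap, so +1771 days → 29 January 2020.
Office Delay Adjustment: +530 days → 12 July 2021.
Opposition Stay Credit: +189 days → 17 January 2022.
Response Delay Deduction: −195 days → 6 July 2021.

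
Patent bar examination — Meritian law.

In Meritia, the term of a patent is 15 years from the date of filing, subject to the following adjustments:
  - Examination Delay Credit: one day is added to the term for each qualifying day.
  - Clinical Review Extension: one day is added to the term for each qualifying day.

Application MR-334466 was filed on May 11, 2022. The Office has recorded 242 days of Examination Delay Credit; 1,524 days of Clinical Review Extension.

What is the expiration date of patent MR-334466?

Base term: filing date + 15 years → 11 May 2037.
Examination Delay Credit: +242 days → 8 January 2038.
Clinical Review Extension: +1524 days → 12 March 2042.

March 12, 2042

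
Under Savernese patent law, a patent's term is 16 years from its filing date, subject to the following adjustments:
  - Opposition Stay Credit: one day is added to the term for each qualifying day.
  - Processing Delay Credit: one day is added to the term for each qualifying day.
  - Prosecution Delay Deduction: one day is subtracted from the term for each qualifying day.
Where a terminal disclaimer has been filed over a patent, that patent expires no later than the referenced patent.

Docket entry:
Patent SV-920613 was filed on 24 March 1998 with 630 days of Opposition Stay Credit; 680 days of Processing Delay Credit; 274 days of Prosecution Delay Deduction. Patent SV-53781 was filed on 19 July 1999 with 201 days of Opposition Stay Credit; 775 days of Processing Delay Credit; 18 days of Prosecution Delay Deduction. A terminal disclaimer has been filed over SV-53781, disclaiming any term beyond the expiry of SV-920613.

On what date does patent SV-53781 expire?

January 23, 2017

Natural term of SV-53781:
  Base: filing + 16 years → 19 July 2015.
  Opposition Stay Credit: +201 days → 5 February 2016.
  Processing Delay Credit: +775 days → 21 March 2018.
  Prosecution Delay Deduction: −18 days → 3 March 2018.
Expiry of referenced patent SV-920613:
  Base: filing + 16 years → 24 March 2014.
  Opposition Stay Credit: +630 days → 14 December 2015.
  Processing Delay Credit: +680 days → 24 October 2017.
  Prosecution Delay Deduction: −274 days → 23 January 2017.
Terminal disclaimer: SV-53781 expires on the earlier of 3 March 2018 and 23 January 2017.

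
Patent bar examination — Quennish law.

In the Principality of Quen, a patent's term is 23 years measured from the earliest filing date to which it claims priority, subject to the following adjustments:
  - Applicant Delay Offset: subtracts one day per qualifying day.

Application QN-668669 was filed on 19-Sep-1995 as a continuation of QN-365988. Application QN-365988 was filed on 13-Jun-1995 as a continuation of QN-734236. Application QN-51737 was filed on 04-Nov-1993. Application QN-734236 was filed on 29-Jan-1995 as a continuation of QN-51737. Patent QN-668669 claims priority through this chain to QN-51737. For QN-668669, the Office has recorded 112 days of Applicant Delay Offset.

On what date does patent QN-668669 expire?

Earliest priority filing: 4 November 1993.
Base term: 4 November 1993 + 23 years → 4 November 2016.
Applicant Delay Offset: −112 days → 15 July 2016.

July 15, 2016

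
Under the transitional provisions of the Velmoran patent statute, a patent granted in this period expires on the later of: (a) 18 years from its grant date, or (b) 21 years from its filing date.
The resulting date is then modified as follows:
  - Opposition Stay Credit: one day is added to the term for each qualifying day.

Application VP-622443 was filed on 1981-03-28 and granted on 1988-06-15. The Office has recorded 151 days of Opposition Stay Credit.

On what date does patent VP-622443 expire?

2006-11-13

(a) grant + 18 years → 15 June 2006.
(b) filing + 21 years → 28 March 2002.
Later of the two: 15 June 2006.
Opposition Stay Credit: +151 days → 13 November 2006.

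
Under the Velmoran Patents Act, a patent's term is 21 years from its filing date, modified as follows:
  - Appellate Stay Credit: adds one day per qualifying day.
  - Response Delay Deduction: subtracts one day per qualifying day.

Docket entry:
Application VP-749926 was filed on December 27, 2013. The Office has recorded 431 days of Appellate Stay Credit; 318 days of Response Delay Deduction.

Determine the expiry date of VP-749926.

Base term: filing date + 21 years → 27 December 2034.
Appellate Stay Credit: +431 days → 2 March 2036.
Response Delay Deduction: −318 days → 19 April 2035.

April 19, 2035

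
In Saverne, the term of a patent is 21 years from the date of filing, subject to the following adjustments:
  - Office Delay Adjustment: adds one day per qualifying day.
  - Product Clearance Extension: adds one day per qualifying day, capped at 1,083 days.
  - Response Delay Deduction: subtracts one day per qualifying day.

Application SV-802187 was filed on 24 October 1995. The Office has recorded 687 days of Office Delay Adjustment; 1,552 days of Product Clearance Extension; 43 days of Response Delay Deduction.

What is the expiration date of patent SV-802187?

2021-07-17

Base term: filing date + 21 years → 24 October 2016.
Office Delay Adjustment: +687 days → 11 September 2018.
Product Clearance Extension: 1552 days claimed exceeds the 1083-day cap, so +1083 days → 29 August 2021.
Response Delay Deduction: −43 days → 17 July 2021.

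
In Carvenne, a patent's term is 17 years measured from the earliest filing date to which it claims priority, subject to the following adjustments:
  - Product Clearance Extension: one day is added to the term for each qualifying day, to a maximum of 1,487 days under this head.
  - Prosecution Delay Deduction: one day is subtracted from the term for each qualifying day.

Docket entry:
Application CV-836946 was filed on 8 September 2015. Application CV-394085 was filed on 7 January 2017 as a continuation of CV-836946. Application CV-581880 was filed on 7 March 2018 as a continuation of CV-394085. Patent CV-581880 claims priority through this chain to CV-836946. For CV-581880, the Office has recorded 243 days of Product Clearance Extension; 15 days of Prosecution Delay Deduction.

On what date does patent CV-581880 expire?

Earliest priority filing: 8 September 2015.
Base term: 8 September 2015 + 17 years → 8 September 2032.
Product Clearance Extension: 243 days (within the 1487-day cap) → +243 days → 9 May 2033.
Prosecution Delay Deduction: −15 days → 24 April 2033.

April 24, 2033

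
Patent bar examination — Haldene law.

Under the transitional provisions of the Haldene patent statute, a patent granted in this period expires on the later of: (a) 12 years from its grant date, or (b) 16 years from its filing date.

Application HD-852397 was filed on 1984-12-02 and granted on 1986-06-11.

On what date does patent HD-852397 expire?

2000-12-02

(a) grant + 12 years → 11 June 1998.
(b) filing + 16 years → 2 December 2000.
Later of the two: 2 December 2000.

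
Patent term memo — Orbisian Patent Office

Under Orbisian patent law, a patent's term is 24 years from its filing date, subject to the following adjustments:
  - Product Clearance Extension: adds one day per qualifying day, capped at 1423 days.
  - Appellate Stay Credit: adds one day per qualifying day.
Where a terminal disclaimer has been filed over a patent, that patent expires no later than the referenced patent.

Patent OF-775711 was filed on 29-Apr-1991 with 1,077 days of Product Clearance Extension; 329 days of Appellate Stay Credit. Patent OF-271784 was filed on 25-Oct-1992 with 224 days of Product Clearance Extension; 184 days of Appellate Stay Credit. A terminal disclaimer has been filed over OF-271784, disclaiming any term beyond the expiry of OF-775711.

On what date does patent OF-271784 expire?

Natural term of OF-271784:
  Base: filing + 24 years → 25 October 2016.
  Product Clearance Extension: 224 days (within the 1423-day cap) → +224 days → 6 June 2017.
  Appellate Stay Credit: +184 days → 7 December 2017.
Expiry of referenced patent OF-775711:
  Base: filing + 24 years → 29 April 2015.
  Product Clearance Extension: 1077 days (within the 1423-day cap) → +1077 days → 10 April 2018.
  Appellate Stay Credit: +329 days → 5 March 2019.
Terminal disclaimer: OF-271784 expires on the earlier of 7 December 2017 and 5 March 2019.

December 7, 2017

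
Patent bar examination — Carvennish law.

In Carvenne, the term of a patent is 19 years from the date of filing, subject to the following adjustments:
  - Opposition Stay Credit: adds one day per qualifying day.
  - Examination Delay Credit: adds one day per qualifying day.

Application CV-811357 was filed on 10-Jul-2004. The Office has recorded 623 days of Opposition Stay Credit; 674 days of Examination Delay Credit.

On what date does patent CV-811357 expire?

2027-01-27

Base term: filing date + 19 years → 10 July 2023.
Opposition Stay Credit: +623 days → 24 March 2025.
Examination Delay Credit: +674 days → 27 January 2027.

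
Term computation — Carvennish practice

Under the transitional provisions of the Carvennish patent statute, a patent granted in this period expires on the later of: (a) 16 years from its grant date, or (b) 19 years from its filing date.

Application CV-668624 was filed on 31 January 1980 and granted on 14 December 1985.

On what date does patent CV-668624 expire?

2001-12-14

(a) grant + 16 years → 14 December 2001.
(b) filing + 19 years → 31 January 1999.
Later of the two: 14 December 2001.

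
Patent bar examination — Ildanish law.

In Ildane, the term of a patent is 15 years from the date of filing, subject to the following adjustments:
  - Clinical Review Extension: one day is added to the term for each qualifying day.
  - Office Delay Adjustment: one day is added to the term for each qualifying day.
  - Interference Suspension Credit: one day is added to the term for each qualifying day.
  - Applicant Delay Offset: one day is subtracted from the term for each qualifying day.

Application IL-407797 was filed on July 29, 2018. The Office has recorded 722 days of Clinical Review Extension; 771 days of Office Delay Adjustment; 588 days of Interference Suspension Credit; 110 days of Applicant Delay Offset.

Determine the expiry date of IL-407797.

December 21, 2038

Base term: filing date + 15 years → 29 July 2033.
Clinical Review Extension: +722 days → 21 July 2035.
Office Delay Adjustment: +771 days → 30 August 2037.
Interference Suspension Credit: +588 days → 10 April 2039.
Applicant Delay Offset: −110 days → 21 December 2038.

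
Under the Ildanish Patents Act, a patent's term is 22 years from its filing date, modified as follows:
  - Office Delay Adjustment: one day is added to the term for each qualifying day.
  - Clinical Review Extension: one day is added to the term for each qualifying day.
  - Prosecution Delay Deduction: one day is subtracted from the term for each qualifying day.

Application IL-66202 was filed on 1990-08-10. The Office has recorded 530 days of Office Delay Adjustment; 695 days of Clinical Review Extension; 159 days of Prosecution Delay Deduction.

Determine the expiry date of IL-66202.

Base term: filing date + 22 years → 10 August 2012.
Office Delay Adjustment: +530 days → 22 January 2014.
Clinical Review Extension: +695 days → 18 December 2015.
Prosecution Delay Deduction: −159 days → 12 July 2015.

2015-07-12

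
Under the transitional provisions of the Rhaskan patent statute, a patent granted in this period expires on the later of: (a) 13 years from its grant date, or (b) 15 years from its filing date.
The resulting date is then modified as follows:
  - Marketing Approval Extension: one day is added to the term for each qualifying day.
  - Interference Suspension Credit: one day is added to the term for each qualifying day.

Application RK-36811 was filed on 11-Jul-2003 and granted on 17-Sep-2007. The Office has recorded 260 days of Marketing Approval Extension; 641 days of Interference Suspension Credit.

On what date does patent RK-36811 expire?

March 7, 2023

(a) grant + 13 years → 17 September 2020.
(b) filing + 15 years → 11 July 2018.
Later of the two: 17 September 2020.
Marketing Approval Extension: +260 days → 4 June 2021.
Interference Suspension Credit: +641 days → 7 March 2023.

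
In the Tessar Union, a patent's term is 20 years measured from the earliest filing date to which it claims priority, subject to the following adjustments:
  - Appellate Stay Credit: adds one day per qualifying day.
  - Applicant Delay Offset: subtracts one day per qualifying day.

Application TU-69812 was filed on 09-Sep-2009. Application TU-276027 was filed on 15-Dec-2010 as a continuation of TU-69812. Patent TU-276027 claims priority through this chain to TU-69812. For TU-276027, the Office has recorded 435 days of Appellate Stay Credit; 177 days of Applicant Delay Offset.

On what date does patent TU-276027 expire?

Earliest priority filing: 9 September 2009.
Base term: 9 September 2009 + 20 years → 9 September 2029.
Appellate Stay Credit: +435 days → 18 November 2030.
Applicant Delay Offset: −177 days → 25 May 2030.

May 25, 2030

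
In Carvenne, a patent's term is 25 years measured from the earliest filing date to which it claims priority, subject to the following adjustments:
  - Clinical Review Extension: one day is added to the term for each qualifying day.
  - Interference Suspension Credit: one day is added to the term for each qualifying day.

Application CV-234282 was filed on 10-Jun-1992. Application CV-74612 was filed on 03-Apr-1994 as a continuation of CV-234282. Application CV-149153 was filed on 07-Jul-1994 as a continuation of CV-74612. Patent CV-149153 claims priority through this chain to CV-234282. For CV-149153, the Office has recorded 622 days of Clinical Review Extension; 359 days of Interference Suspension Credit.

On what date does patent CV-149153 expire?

February 16, 2020

Earliest priority filing: 10 June 1992.
Base term: 10 June 1992 + 25 years → 10 June 2017.
Clinical Review Extension: +622 days → 22 February 2019.
Interference Suspension Credit: +359 days → 16 February 2020.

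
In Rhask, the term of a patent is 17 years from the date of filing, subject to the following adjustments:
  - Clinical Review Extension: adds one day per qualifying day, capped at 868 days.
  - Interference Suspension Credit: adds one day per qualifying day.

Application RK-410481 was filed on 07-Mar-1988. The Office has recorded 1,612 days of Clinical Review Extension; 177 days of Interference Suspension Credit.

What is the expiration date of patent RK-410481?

January 16, 2008

Base term: filing date + 17 years → 7 March 2005.
Clinical Review Extension: 1612 days claimed exceeds the 868-day cap, so +868 days → 23 July 2007.
Interference Suspension Credit: +177 days → 16 January 2008.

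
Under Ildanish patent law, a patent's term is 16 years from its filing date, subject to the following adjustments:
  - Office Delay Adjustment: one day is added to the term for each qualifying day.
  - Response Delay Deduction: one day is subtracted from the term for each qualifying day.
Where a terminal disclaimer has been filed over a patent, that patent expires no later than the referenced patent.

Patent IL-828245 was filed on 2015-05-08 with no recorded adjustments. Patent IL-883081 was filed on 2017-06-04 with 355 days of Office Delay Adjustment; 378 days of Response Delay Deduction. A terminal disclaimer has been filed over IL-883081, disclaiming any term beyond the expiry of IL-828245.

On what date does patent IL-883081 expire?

May 8, 2031

Natural term of IL-883081:
  Base: filing + 16 years → 4 June 2033.
  Office Delay Adjustment: +355 days → 25 May 2034.
  Response Delay Deduction: −378 days → 12 May 2033.
Expiry of referenced patent IL-828245:
  Base: filing + 16 years → 8 May 2031.
Terminal disclaimer: IL-883081 expires on the earlier of 12 May 2033 and 8 May 2031.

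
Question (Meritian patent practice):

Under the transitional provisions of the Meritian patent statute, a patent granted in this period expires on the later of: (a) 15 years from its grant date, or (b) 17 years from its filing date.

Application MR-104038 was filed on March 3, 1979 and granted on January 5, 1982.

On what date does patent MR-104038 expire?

January 5, 1997

(a) grant + 15 years → 5 January 1997.
(b) filing + 17 years → 3 March 1996.
Later of the two: 5 January 1997.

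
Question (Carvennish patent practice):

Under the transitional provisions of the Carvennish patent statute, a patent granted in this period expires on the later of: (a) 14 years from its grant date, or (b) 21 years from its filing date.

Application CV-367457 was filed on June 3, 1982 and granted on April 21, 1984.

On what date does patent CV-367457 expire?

2003-06-03

(a) grant + 14 years → 21 April 1998.
(b) filing + 21 years → 3 June 2003.
Later of the two: 3 June 2003.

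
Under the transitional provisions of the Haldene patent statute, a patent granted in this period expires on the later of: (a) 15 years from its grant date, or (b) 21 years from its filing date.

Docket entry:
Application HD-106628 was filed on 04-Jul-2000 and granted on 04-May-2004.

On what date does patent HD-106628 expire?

(a) grant + 15 years → 4 May 2019.
(b) filing + 21 years → 4 July 2021.
Later of the two: 4 July 2021.

July 4, 2021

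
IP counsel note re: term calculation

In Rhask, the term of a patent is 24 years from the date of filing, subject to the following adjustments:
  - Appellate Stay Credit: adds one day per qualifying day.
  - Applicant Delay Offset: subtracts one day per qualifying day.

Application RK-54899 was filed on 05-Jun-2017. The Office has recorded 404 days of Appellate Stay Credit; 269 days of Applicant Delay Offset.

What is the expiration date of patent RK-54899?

Base term: filing date + 24 years → 5 June 2041.
Appellate Stay Credit: +404 days → 14 July 2042.
Applicant Delay Offset: −269 days → 18 October 2041.

2041-10-18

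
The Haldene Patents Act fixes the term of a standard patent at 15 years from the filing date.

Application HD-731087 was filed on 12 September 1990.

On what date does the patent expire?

Filing date + 15 years → 12 September 2005.

September 12, 2005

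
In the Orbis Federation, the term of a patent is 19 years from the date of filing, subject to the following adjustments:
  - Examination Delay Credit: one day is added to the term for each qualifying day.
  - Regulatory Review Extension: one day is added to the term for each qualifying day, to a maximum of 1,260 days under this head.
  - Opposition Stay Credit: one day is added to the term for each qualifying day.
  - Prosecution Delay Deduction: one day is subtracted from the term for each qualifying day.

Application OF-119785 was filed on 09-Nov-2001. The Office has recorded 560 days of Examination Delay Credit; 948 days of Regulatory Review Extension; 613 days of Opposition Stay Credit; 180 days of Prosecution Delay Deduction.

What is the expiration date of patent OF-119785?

Base term: filing date + 19 years → 9 November 2020.
Examination Delay Credit: +560 days → 23 May 2022.
Regulatory Review Extension: 948 days (within the 1260-day cap) → +948 days → 26 December 2024.
Opposition Stay Credit: +613 days → 31 August 2026.
Prosecution Delay Deduction: −180 days → 4 March 2026.

March 4, 2026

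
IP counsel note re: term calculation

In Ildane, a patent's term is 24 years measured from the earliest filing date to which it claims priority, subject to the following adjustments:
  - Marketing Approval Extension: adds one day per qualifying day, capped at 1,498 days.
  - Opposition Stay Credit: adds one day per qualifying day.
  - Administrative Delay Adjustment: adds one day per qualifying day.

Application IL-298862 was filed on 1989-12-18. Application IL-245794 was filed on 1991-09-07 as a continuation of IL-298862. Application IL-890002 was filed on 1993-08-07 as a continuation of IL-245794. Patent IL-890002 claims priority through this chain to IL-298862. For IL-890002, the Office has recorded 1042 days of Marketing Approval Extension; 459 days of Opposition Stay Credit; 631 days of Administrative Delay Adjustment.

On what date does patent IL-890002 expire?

Earliest priority filing: 18 December 1989.
Base term: 18 December 1989 + 24 years → 18 December 2013.
Marketing Approval Extension: 1042 days (within the 1498-day cap) → +1042 days → 25 October 2016.
Opposition Stay Credit: +459 days → 27 January 2018.
Administrative Delay Adjustment: +631 days → 20 October 2019.

2019-10-20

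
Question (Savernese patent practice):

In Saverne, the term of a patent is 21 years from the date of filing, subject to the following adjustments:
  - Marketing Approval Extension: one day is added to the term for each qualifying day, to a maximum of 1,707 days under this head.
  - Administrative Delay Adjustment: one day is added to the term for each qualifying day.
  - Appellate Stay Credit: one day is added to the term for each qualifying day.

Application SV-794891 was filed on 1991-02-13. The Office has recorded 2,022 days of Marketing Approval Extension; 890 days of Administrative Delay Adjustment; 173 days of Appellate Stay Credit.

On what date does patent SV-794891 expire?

September 14, 2019

Base term: filing date + 21 years → 13 February 2012.
Marketing Approval Extension: 2022 days claimed exceeds the 1707-day cap, so +1707 days → 16 October 2016.
Administrative Delay Adjustment: +890 days → 25 March 2019.
Appellate Stay Credit: +173 days → 14 September 2019.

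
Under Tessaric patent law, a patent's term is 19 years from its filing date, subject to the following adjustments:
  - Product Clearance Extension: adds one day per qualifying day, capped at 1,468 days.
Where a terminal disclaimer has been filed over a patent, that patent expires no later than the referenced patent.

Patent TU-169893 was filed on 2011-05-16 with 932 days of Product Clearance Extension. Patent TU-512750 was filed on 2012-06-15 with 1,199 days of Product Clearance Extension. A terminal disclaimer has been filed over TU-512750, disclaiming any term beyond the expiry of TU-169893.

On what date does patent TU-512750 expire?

2032-12-03

Natural term of TU-512750:
  Base: filing + 19 years → 15 June 2031.
  Product Clearance Extension: 1199 days (within the 1468-day cap) → +1199 days → 26 September 2034.
Expiry of referenced patent TU-169893:
  Base: filing + 19 years → 16 May 2030.
  Product Clearance Extension: 932 days (within the 1468-day cap) → +932 days → 3 December 2032.
Terminal disclaimer: TU-512750 expires on the earlier of 26 September 2034 and 3 December 2032.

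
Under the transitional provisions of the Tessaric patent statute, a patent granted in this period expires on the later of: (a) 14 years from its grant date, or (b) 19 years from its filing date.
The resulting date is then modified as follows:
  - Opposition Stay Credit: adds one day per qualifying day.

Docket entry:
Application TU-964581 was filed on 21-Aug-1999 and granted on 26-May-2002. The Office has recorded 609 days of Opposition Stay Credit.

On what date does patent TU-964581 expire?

(a) grant + 14 years → 26 May 2016.
(b) filing + 19 years → 21 August 2018.
Later of the two: 21 August 2018.
Opposition Stay Credit: +609 days → 21 April 2020.

April 21, 2020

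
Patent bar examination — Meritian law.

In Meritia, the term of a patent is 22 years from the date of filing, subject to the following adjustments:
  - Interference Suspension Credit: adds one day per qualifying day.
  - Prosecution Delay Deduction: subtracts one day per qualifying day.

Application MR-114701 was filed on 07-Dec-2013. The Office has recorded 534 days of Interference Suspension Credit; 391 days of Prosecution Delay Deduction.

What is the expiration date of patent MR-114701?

April 28, 2036

Base term: filing date + 22 years → 7 December 2035.
Interference Suspension Credit: +534 days → 24 May 2037.
Prosecution Delay Deduction: −391 days → 28 April 2036.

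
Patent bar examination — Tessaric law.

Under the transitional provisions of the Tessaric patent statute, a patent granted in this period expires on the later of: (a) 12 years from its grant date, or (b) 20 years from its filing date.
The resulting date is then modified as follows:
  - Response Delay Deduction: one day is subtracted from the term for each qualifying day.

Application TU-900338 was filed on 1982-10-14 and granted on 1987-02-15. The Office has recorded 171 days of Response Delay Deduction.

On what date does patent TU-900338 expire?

(a) grant + 12 years → 15 February 1999.
(b) filing + 20 years → 14 October 2002.
Later of the two: 14 October 2002.
Response Delay Deduction: −171 days → 26 April 2002.

2002-04-26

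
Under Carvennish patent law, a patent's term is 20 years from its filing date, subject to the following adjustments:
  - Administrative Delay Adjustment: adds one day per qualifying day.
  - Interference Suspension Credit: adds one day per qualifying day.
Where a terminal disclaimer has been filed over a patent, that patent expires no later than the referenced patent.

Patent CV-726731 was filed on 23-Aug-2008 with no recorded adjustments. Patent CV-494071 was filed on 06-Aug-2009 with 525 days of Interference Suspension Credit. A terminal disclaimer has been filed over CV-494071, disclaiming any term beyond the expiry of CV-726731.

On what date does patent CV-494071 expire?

Natural term of CV-494071:
  Base: filing + 20 years → 6 August 2029.
  Interference Suspension Credit: +525 days → 13 January 2031.
Expiry of referenced patent CV-726731:
  Base: filing + 20 years → 23 August 2028.
Terminal disclaimer: CV-494071 expires on the earlier of 13 January 2031 and 23 August 2028.

2028-08-23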